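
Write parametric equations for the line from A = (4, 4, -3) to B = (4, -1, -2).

Direction vector d = B - A = (4 - 4, -1 - 4, -2 + 3) = (0, -5, 1)
Parametric form r = A + t·d:
x = 4, y = 4 - 5t, z = -3 + t

x = 4, y = 4 - 5t, z = -3 + t


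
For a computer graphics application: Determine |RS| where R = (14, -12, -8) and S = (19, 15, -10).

d = √[(x₂-x₁)² + (y₂-y₁)² + (z₂-z₁)²]
  = √[5² + 27² + (-2)²]
  = √[25 + 729 + 4]
  = √758
  ≈ 27.53

27.53


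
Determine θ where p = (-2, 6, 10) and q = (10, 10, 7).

p·q = (-2)·10 + 6·10 + 10·7 = -20 + 60 + 70 = 110
|p| = √((-2)² + 6² + 10²) = √140 ≈ 11.83
|q| = √(10² + 10² + 7²) = √249 ≈ 15.78
cos θ = (p·q)/(|p||q|) = 110/(11.83·15.78) ≈ 0.5892
θ = arccos(0.5892) ≈ 53.9°

53.9°


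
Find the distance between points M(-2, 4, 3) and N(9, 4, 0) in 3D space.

d = √[(x₂-x₁)² + (y₂-y₁)² + (z₂-z₁)²]
  = √[11² + 0² + (-3)²]
  = √[121 + 0 + 9]
  = √130
  ≈ 11.4

11.4


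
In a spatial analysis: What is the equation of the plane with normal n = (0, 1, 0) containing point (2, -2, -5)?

The plane through P with normal n = (a, b, c) satisfies n·(r - P) = 0,
i.e. ax + by + cz = a·x₀ + b·y₀ + c·z₀.
d = 0·2 + 1·(-2) + 0·(-5)
  = 0 - 2 + 0
  = -2
Equation: y = -2

y = -2


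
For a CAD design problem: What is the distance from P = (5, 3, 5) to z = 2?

distance = |a·x₀ + b·y₀ + c·z₀ - d| / √(a² + b² + c²)
  = |0·5 + 0·3 + 1·5 - 2| / √(0² + 0² + 1²)
  = |0 + 0 + 5 - 2| / √(0 + 0 + 1)
  = |3| / √1
  = 3 / 1
  ≈ 3

3


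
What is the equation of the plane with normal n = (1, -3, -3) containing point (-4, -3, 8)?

The plane through P with normal n = (a, b, c) satisfies n·(r - P) = 0,
i.e. ax + by + cz = a·x₀ + b·y₀ + c·z₀.
d = 1·(-4) + (-3)·(-3) + (-3)·8
  = -4 + 9 - 24
  = -19
Equation: x - 3y - 3z = -19

x - 3y - 3z = -19


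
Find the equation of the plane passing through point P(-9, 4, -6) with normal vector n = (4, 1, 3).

The plane through P with normal n = (a, b, c) satisfies n·(r - P) = 0,
i.e. ax + by + cz = a·x₀ + b·y₀ + c·z₀.
d = 4·(-9) + 1·4 + 3·(-6)
  = -36 + 4 - 18
  = -50
Equation: 4x + y + 3z = -50

4x + y + 3z = -50


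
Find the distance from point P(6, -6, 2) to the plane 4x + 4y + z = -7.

distance = |a·x₀ + b·y₀ + c·z₀ - d| / √(a² + b² + c²)
  = |4·6 + 4·(-6) + 1·2 - (-7)| / √(4² + 4² + 1²)
  = |24 - 24 + 2 + 7| / √(16 + 16 + 1)
  = |9| / √33
  = 9 / 5.745
  ≈ 1.567

1.567


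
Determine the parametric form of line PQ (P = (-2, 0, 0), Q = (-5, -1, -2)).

Direction vector d = Q - P = (-5 + 2, -1 + 0, -2 + 0) = (-3, -1, -2)
Parametric form r = P + t·d:
x = -2 - 3t, y = 0 - t, z = 0 - 2t

x = -2 - 3t, y = 0 - t, z = 0 - 2t


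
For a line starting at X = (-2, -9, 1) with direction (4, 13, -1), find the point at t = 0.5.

P(t) = X + t·d
  = (-2 + 4·0.5, -9 + 13·0.5, 1 + (-1)·0.5)
  = (-2 + 2, -9 + 6.5, 1 - 0.5)
  = (0, -2.5, 0.5)

(0, -2.5, 0.5)


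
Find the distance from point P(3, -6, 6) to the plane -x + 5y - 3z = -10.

distance = |a·x₀ + b·y₀ + c·z₀ - d| / √(a² + b² + c²)
  = |(-1)·3 + 5·(-6) + (-3)·6 - (-10)| / √((-1)² + 5² + (-3)²)
  = |-3 - 30 - 18 + 10| / √(1 + 25 + 9)
  = |-41| / √35
  = 41 / 5.916
  ≈ 6.93

6.93


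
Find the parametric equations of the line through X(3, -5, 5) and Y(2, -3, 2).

Direction vector d = Y - X = (2 - 3, -3 + 5, 2 - 5) = (-1, 2, -3)
Parametric form r = X + t·d:
x = 3 - t, y = -5 + 2t, z = 5 - 3t

x = 3 - t, y = -5 + 2t, z = 5 - 3t


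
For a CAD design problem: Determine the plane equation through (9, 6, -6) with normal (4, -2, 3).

The plane through P with normal n = (a, b, c) satisfies n·(r - P) = 0,
i.e. ax + by + cz = a·x₀ + b·y₀ + c·z₀.
d = 4·9 + (-2)·6 + 3·(-6)
  = 36 - 12 - 18
  = 6
Equation: 4x - 2y + 3z = 6

4x - 2y + 3z = 6


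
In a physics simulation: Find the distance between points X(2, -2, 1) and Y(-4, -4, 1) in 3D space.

d = √[(x₂-x₁)² + (y₂-y₁)² + (z₂-z₁)²]
  = √[(-6)² + (-2)² + 0²]
  = √[36 + 4 + 0]
  = √40
  ≈ 6.325

6.325


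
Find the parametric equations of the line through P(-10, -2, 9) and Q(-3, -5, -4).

Direction vector d = Q - P = (-3 + 10, -5 + 2, -4 - 9) = (7, -3, -13)
Parametric form r = P + t·d:
x = -10 + 7t, y = -2 - 3t, z = 9 - 13t

x = -10 + 7t, y = -2 - 3t, z = 9 - 13t


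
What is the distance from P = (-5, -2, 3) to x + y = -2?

distance = |a·x₀ + b·y₀ + c·z₀ - d| / √(a² + b² + c²)
  = |1·(-5) + 1·(-2) + 0·3 - (-2)| / √(1² + 1² + 0²)
  = |-5 - 2 + 0 + 2| / √(1 + 1 + 0)
  = |-5| / √2
  = 5 / 1.414
  ≈ 3.536

3.536


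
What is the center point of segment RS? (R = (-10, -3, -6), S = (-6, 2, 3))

M = ((x₁+x₂)/2, (y₁+y₂)/2, (z₁+z₂)/2)
  = ((-10 - 6)/2, (-3 + 2)/2, (-6 + 3)/2)
  = (-16/2, -1/2, -3/2)
  = (-8, -0.5, -1.5)

(-8, -0.5, -1.5)


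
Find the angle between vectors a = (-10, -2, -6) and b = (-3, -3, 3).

a·b = (-10)·(-3) + (-2)·(-3) + (-6)·3 = 30 + 6 - 18 = 18
|a| = √((-10)² + (-2)² + (-6)²) = √140 ≈ 11.83
|b| = √((-3)² + (-3)² + 3²) = √27 ≈ 5.196
cos θ = (a·b)/(|a||b|) = 18/(11.83·5.196) ≈ 0.2928
θ = arccos(0.2928) ≈ 72.98°

72.98°


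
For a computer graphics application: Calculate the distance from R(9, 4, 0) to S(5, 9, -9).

d = √[(x₂-x₁)² + (y₂-y₁)² + (z₂-z₁)²]
  = √[(-4)² + 5² + (-9)²]
  = √[16 + 25 + 81]
  = √122
  ≈ 11.05

11.05


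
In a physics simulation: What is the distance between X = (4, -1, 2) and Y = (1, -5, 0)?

d = √[(x₂-x₁)² + (y₂-y₁)² + (z₂-z₁)²]
  = √[(-3)² + (-4)² + (-2)²]
  = √[9 + 16 + 4]
  = √29
  ≈ 5.385

5.385


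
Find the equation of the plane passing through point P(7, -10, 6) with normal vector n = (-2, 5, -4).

The plane through P with normal n = (a, b, c) satisfies n·(r - P) = 0,
i.e. ax + by + cz = a·x₀ + b·y₀ + c·z₀.
d = (-2)·7 + 5·(-10) + (-4)·6
  = -14 - 50 - 24
  = -88
Equation: -2x + 5y - 4z = -88

-2x + 5y - 4z = -88


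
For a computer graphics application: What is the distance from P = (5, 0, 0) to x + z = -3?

distance = |a·x₀ + b·y₀ + c·z₀ - d| / √(a² + b² + c²)
  = |1·5 + 0·0 + 1·0 - (-3)| / √(1² + 0² + 1²)
  = |5 + 0 + 0 + 3| / √(1 + 0 + 1)
  = |8| / √2
  = 8 / 1.414
  ≈ 5.657

5.657


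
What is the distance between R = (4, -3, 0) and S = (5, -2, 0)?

d = √[(x₂-x₁)² + (y₂-y₁)² + (z₂-z₁)²]
  = √[1² + 1² + 0²]
  = √[1 + 1 + 0]
  = √2
  ≈ 1.414

1.414


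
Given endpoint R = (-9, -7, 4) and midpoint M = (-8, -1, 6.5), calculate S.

S = 2M - R
  = (2·(-8) - (-9), 2·(-1) - (-7), 2·6.5 - 4)
  = (-16 + 9, -2 + 7, 13 - 4)
  = (-7, 5, 9)

(-7, 5, 9)


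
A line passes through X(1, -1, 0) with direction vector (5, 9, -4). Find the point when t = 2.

P(t) = X + t·d
  = (1 + 5·2, -1 + 9·2, 0 + (-4)·2)
  = (1 + 10, -1 + 18, 0 - 8)
  = (11, 17, -8)

(11, 17, -8)


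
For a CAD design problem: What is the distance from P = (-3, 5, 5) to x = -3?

distance = |a·x₀ + b·y₀ + c·z₀ - d| / √(a² + b² + c²)
  = |1·(-3) + 0·5 + 0·5 - (-3)| / √(1² + 0² + 0²)
  = |-3 + 0 + 0 + 3| / √(1 + 0 + 0)
  = |0| / √1
  = 0 / 1
  ≈ 0

0


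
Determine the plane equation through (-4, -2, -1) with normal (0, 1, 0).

The plane through P with normal n = (a, b, c) satisfies n·(r - P) = 0,
i.e. ax + by + cz = a·x₀ + b·y₀ + c·z₀.
d = 0·(-4) + 1·(-2) + 0·(-1)
  = 0 - 2 + 0
  = -2
Equation: y = -2

y = -2


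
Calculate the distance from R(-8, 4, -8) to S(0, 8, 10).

d = √[(x₂-x₁)² + (y₂-y₁)² + (z₂-z₁)²]
  = √[8² + 4² + 18²]
  = √[64 + 16 + 324]
  = √404
  ≈ 20.1

20.1


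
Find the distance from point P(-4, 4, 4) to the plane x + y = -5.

distance = |a·x₀ + b·y₀ + c·z₀ - d| / √(a² + b² + c²)
  = |1·(-4) + 1·4 + 0·4 - (-5)| / √(1² + 1² + 0²)
  = |-4 + 4 + 0 + 5| / √(1 + 1 + 0)
  = |5| / √2
  = 5 / 1.414
  ≈ 3.536

3.536


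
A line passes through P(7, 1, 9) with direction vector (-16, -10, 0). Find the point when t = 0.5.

P(t) = P + t·d
  = (7 + (-16)·0.5, 1 + (-10)·0.5, 9 + 0·0.5)
  = (7 - 8, 1 - 5, 9 + 0)
  = (-1, -4, 9)

(-1, -4, 9)


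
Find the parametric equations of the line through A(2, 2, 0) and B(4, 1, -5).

Direction vector d = B - A = (4 - 2, 1 - 2, -5 + 0) = (2, -1, -5)
Parametric form r = A + t·d:
x = 2 + 2t, y = 2 - t, z = 0 - 5t

x = 2 + 2t, y = 2 - t, z = 0 - 5t


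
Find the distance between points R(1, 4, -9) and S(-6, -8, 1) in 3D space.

d = √[(x₂-x₁)² + (y₂-y₁)² + (z₂-z₁)²]
  = √[(-7)² + (-12)² + 10²]
  = √[49 + 144 + 100]
  = √293
  ≈ 17.12

17.12


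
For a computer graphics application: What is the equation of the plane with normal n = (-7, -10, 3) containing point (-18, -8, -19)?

The plane through P with normal n = (a, b, c) satisfies n·(r - P) = 0,
i.e. ax + by + cz = a·x₀ + b·y₀ + c·z₀.
d = (-7)·(-18) + (-10)·(-8) + 3·(-19)
  = 126 + 80 - 57
  = 149
Equation: -7x - 10y + 3z = 149

-7x - 10y + 3z = 149


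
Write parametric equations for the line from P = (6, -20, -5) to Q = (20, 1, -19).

Direction vector d = Q - P = (20 - 6, 1 + 20, -19 + 5) = (14, 21, -14)
Parametric form r = P + t·d:
x = 6 + 14t, y = -20 + 21t, z = -5 - 14t

x = 6 + 14t, y = -20 + 21t, z = -5 - 14t


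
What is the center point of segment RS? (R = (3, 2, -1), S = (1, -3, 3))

M = ((x₁+x₂)/2, (y₁+y₂)/2, (z₁+z₂)/2)
  = ((3 + 1)/2, (2 - 3)/2, (-1 + 3)/2)
  = (4/2, -1/2, 2/2)
  = (2, -0.5, 1)

(2, -0.5, 1)


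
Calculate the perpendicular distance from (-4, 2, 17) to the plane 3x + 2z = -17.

distance = |a·x₀ + b·y₀ + c·z₀ - d| / √(a² + b² + c²)
  = |3·(-4) + 0·2 + 2·17 - (-17)| / √(3² + 0² + 2²)
  = |-12 + 0 + 34 + 17| / √(9 + 0 + 4)
  = |39| / √13
  = 39 / 3.606
  ≈ 10.82

10.82


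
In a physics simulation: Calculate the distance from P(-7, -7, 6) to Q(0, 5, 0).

d = √[(x₂-x₁)² + (y₂-y₁)² + (z₂-z₁)²]
  = √[7² + 12² + (-6)²]
  = √[49 + 144 + 36]
  = √229
  ≈ 15.13

15.13


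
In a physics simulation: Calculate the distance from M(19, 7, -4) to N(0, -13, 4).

d = √[(x₂-x₁)² + (y₂-y₁)² + (z₂-z₁)²]
  = √[(-19)² + (-20)² + 8²]
  = √[361 + 400 + 64]
  = √825
  ≈ 28.72

28.72


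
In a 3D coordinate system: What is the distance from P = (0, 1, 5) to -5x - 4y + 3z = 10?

distance = |a·x₀ + b·y₀ + c·z₀ - d| / √(a² + b² + c²)
  = |(-5)·0 + (-4)·1 + 3·5 - 10| / √((-5)² + (-4)² + 3²)
  = |0 - 4 + 15 - 10| / √(25 + 16 + 9)
  = |1| / √50
  = 1 / 7.071
  ≈ 0.1414

0.1414


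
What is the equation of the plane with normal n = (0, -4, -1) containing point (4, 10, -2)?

The plane through P with normal n = (a, b, c) satisfies n·(r - P) = 0,
i.e. ax + by + cz = a·x₀ + b·y₀ + c·z₀.
d = 0·4 + (-4)·10 + (-1)·(-2)
  = 0 - 40 + 2
  = -38
Equation: -4y - z = -38

-4y - z = -38


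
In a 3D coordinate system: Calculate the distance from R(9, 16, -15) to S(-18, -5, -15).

d = √[(x₂-x₁)² + (y₂-y₁)² + (z₂-z₁)²]
  = √[(-27)² + (-21)² + 0²]
  = √[729 + 441 + 0]
  = √1170
  ≈ 34.21

34.21


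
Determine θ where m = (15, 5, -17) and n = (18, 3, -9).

m·n = 15·18 + 5·3 + (-17)·(-9) = 270 + 15 + 153 = 438
|m| = √(15² + 5² + (-17)²) = √539 ≈ 23.22
|n| = √(18² + 3² + (-9)²) = √414 ≈ 20.35
cos θ = (m·n)/(|m||n|) = 438/(23.22·20.35) ≈ 0.9272
θ = arccos(0.9272) ≈ 22°

22°


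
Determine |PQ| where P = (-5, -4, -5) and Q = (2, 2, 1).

d = √[(x₂-x₁)² + (y₂-y₁)² + (z₂-z₁)²]
  = √[7² + 6² + 6²]
  = √[49 + 36 + 36]
  = √121
  ≈ 11

11


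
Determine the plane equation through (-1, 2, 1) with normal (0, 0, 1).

The plane through P with normal n = (a, b, c) satisfies n·(r - P) = 0,
i.e. ax + by + cz = a·x₀ + b·y₀ + c·z₀.
d = 0·(-1) + 0·2 + 1·1
  = 0 + 0 + 1
  = 1
Equation: z = 1

z = 1


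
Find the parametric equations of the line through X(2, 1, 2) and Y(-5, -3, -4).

Direction vector d = Y - X = (-5 - 2, -3 - 1, -4 - 2) = (-7, -4, -6)
Parametric form r = X + t·d:
x = 2 - 7t, y = 1 - 4t, z = 2 - 6t

x = 2 - 7t, y = 1 - 4t, z = 2 - 6t


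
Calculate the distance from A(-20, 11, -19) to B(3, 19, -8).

d = √[(x₂-x₁)² + (y₂-y₁)² + (z₂-z₁)²]
  = √[23² + 8² + 11²]
  = √[529 + 64 + 121]
  = √714
  ≈ 26.72

26.72


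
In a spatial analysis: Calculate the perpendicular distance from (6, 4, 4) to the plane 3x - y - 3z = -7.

distance = |a·x₀ + b·y₀ + c·z₀ - d| / √(a² + b² + c²)
  = |3·6 + (-1)·4 + (-3)·4 - (-7)| / √(3² + (-1)² + (-3)²)
  = |18 - 4 - 12 + 7| / √(9 + 1 + 9)
  = |9| / √19
  = 9 / 4.359
  ≈ 2.065

2.065


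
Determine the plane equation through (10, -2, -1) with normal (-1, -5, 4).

The plane through P with normal n = (a, b, c) satisfies n·(r - P) = 0,
i.e. ax + by + cz = a·x₀ + b·y₀ + c·z₀.
d = (-1)·10 + (-5)·(-2) + 4·(-1)
  = -10 + 10 - 4
  = -4
Equation: -x - 5y + 4z = -4

-x - 5y + 4z = -4


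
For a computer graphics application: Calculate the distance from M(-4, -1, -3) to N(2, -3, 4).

d = √[(x₂-x₁)² + (y₂-y₁)² + (z₂-z₁)²]
  = √[6² + (-2)² + 7²]
  = √[36 + 4 + 49]
  = √89
  ≈ 9.434

9.434


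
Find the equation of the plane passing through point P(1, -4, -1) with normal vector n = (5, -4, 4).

The plane through P with normal n = (a, b, c) satisfies n·(r - P) = 0,
i.e. ax + by + cz = a·x₀ + b·y₀ + c·z₀.
d = 5·1 + (-4)·(-4) + 4·(-1)
  = 5 + 16 - 4
  = 17
Equation: 5x - 4y + 4z = 17

5x - 4y + 4z = 17


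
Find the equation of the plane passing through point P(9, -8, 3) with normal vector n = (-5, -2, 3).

The plane through P with normal n = (a, b, c) satisfies n·(r - P) = 0,
i.e. ax + by + cz = a·x₀ + b·y₀ + c·z₀.
d = (-5)·9 + (-2)·(-8) + 3·3
  = -45 + 16 + 9
  = -20
Equation: -5x - 2y + 3z = -20

-5x - 2y + 3z = -20


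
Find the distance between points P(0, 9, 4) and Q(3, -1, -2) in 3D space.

d = √[(x₂-x₁)² + (y₂-y₁)² + (z₂-z₁)²]
  = √[3² + (-10)² + (-6)²]
  = √[9 + 100 + 36]
  = √145
  ≈ 12.04

12.04


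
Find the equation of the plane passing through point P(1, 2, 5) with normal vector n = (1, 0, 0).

The plane through P with normal n = (a, b, c) satisfies n·(r - P) = 0,
i.e. ax + by + cz = a·x₀ + b·y₀ + c·z₀.
d = 1·1 + 0·2 + 0·5
  = 1 + 0 + 0
  = 1
Equation: x = 1

x = 1


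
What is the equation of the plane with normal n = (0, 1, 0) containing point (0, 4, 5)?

The plane through P with normal n = (a, b, c) satisfies n·(r - P) = 0,
i.e. ax + by + cz = a·x₀ + b·y₀ + c·z₀.
d = 0·0 + 1·4 + 0·5
  = 0 + 4 + 0
  = 4
Equation: y = 4

y = 4


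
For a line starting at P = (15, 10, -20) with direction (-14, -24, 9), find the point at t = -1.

P(t) = P + t·d
  = (15 + (-14)·(-1), 10 + (-24)·(-1), -20 + 9·(-1))
  = (15 + 14, 10 + 24, -20 - 9)
  = (29, 34, -29)

(29, 34, -29)


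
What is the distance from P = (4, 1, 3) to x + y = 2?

distance = |a·x₀ + b·y₀ + c·z₀ - d| / √(a² + b² + c²)
  = |1·4 + 1·1 + 0·3 - 2| / √(1² + 1² + 0²)
  = |4 + 1 + 0 - 2| / √(1 + 1 + 0)
  = |3| / √2
  = 3 / 1.414
  ≈ 2.121

2.121


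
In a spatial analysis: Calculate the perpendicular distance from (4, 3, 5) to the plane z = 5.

distance = |a·x₀ + b·y₀ + c·z₀ - d| / √(a² + b² + c²)
  = |0·4 + 0·3 + 1·5 - 5| / √(0² + 0² + 1²)
  = |0 + 0 + 5 - 5| / √(0 + 0 + 1)
  = |0| / √1
  = 0 / 1
  ≈ 0

0


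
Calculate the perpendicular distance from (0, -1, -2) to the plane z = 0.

distance = |a·x₀ + b·y₀ + c·z₀ - d| / √(a² + b² + c²)
  = |0·0 + 0·(-1) + 1·(-2) - 0| / √(0² + 0² + 1²)
  = |0 + 0 - 2 + 0| / √(0 + 0 + 1)
  = |-2| / √1
  = 2 / 1
  ≈ 2

2


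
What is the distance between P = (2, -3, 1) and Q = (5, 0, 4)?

d = √[(x₂-x₁)² + (y₂-y₁)² + (z₂-z₁)²]
  = √[3² + 3² + 3²]
  = √[9 + 9 + 9]
  = √27
  ≈ 5.196

5.196


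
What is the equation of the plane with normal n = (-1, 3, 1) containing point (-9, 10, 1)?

The plane through P with normal n = (a, b, c) satisfies n·(r - P) = 0,
i.e. ax + by + cz = a·x₀ + b·y₀ + c·z₀.
d = (-1)·(-9) + 3·10 + 1·1
  = 9 + 30 + 1
  = 40
Equation: -x + 3y + z = 40

-x + 3y + z = 40


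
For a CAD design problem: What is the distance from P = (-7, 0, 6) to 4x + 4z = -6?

distance = |a·x₀ + b·y₀ + c·z₀ - d| / √(a² + b² + c²)
  = |4·(-7) + 0·0 + 4·6 - (-6)| / √(4² + 0² + 4²)
  = |-28 + 0 + 24 + 6| / √(16 + 0 + 16)
  = |2| / √32
  = 2 / 5.657
  ≈ 0.3536

0.3536


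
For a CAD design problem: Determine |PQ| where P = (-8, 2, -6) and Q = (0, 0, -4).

d = √[(x₂-x₁)² + (y₂-y₁)² + (z₂-z₁)²]
  = √[8² + (-2)² + 2²]
  = √[64 + 4 + 4]
  = √72
  ≈ 8.485

8.485


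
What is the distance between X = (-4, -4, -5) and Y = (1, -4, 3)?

d = √[(x₂-x₁)² + (y₂-y₁)² + (z₂-z₁)²]
  = √[5² + 0² + 8²]
  = √[25 + 0 + 64]
  = √89
  ≈ 9.434

9.434


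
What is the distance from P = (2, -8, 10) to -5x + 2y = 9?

distance = |a·x₀ + b·y₀ + c·z₀ - d| / √(a² + b² + c²)
  = |(-5)·2 + 2·(-8) + 0·10 - 9| / √((-5)² + 2² + 0²)
  = |-10 - 16 + 0 - 9| / √(25 + 4 + 0)
  = |-35| / √29
  = 35 / 5.385
  ≈ 6.499

6.499


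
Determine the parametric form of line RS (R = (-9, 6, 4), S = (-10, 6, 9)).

Direction vector d = S - R = (-10 + 9, 6 - 6, 9 - 4) = (-1, 0, 5)
Parametric form r = R + t·d:
x = -9 - t, y = 6, z = 4 + 5t

x = -9 - t, y = 6, z = 4 + 5t


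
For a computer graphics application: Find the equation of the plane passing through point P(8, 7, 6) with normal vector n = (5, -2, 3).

The plane through P with normal n = (a, b, c) satisfies n·(r - P) = 0,
i.e. ax + by + cz = a·x₀ + b·y₀ + c·z₀.
d = 5·8 + (-2)·7 + 3·6
  = 40 - 14 + 18
  = 44
Equation: 5x - 2y + 3z = 44

5x - 2y + 3z = 44


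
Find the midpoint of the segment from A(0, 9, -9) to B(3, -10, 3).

M = ((x₁+x₂)/2, (y₁+y₂)/2, (z₁+z₂)/2)
  = ((0 + 3)/2, (9 - 10)/2, (-9 + 3)/2)
  = (3/2, -1/2, -6/2)
  = (1.5, -0.5, -3)

(1.5, -0.5, -3)


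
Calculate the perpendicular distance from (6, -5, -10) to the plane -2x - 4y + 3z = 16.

distance = |a·x₀ + b·y₀ + c·z₀ - d| / √(a² + b² + c²)
  = |(-2)·6 + (-4)·(-5) + 3·(-10) - 16| / √((-2)² + (-4)² + 3²)
  = |-12 + 20 - 30 - 16| / √(4 + 16 + 9)
  = |-38| / √29
  = 38 / 5.385
  ≈ 7.056

7.056


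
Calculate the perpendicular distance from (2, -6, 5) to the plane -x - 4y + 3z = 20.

distance = |a·x₀ + b·y₀ + c·z₀ - d| / √(a² + b² + c²)
  = |(-1)·2 + (-4)·(-6) + 3·5 - 20| / √((-1)² + (-4)² + 3²)
  = |-2 + 24 + 15 - 20| / √(1 + 16 + 9)
  = |17| / √26
  = 17 / 5.099
  ≈ 3.334

3.334


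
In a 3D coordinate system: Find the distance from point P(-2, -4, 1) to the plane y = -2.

distance = |a·x₀ + b·y₀ + c·z₀ - d| / √(a² + b² + c²)
  = |0·(-2) + 1·(-4) + 0·1 - (-2)| / √(0² + 1² + 0²)
  = |0 - 4 + 0 + 2| / √(0 + 1 + 0)
  = |-2| / √1
  = 2 / 1
  ≈ 2

2


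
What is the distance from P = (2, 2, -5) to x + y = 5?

distance = |a·x₀ + b·y₀ + c·z₀ - d| / √(a² + b² + c²)
  = |1·2 + 1·2 + 0·(-5) - 5| / √(1² + 1² + 0²)
  = |2 + 2 + 0 - 5| / √(1 + 1 + 0)
  = |-1| / √2
  = 1 / 1.414
  ≈ 0.7071

0.7071


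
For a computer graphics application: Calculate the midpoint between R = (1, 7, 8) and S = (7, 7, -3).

M = ((x₁+x₂)/2, (y₁+y₂)/2, (z₁+z₂)/2)
  = ((1 + 7)/2, (7 + 7)/2, (8 - 3)/2)
  = (8/2, 14/2, 5/2)
  = (4, 7, 2.5)

(4, 7, 2.5)


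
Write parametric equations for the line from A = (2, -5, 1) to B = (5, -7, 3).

Direction vector d = B - A = (5 - 2, -7 + 5, 3 - 1) = (3, -2, 2)
Parametric form r = A + t·d:
x = 2 + 3t, y = -5 - 2t, z = 1 + 2t

x = 2 + 3t, y = -5 - 2t, z = 1 + 2t


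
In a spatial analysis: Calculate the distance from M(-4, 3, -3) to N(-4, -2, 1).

d = √[(x₂-x₁)² + (y₂-y₁)² + (z₂-z₁)²]
  = √[0² + (-5)² + 4²]
  = √[0 + 25 + 16]
  = √41
  ≈ 6.403

6.403


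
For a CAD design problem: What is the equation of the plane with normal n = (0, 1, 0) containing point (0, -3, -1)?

The plane through P with normal n = (a, b, c) satisfies n·(r - P) = 0,
i.e. ax + by + cz = a·x₀ + b·y₀ + c·z₀.
d = 0·0 + 1·(-3) + 0·(-1)
  = 0 - 3 + 0
  = -3
Equation: y = -3

y = -3


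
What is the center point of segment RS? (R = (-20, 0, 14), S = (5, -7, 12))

M = ((x₁+x₂)/2, (y₁+y₂)/2, (z₁+z₂)/2)
  = ((-20 + 5)/2, (0 - 7)/2, (14 + 12)/2)
  = (-15/2, -7/2, 26/2)
  = (-7.5, -3.5, 13)

(-7.5, -3.5, 13)


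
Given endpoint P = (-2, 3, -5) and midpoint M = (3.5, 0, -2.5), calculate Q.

Q = 2M - P
  = (2·3.5 - (-2), 2·0 - 3, 2·(-2.5) - (-5))
  = (7 + 2, 0 - 3, -5 + 5)
  = (9, -3, 0)

(9, -3, 0)


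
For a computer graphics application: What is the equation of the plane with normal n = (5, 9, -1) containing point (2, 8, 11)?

The plane through P with normal n = (a, b, c) satisfies n·(r - P) = 0,
i.e. ax + by + cz = a·x₀ + b·y₀ + c·z₀.
d = 5·2 + 9·8 + (-1)·11
  = 10 + 72 - 11
  = 71
Equation: 5x + 9y - z = 71

5x + 9y - z = 71


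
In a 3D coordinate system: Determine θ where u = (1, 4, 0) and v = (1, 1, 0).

u·v = 1·1 + 4·1 + 0·0 = 1 + 4 + 0 = 5
|u| = √(1² + 4² + 0²) = √17 ≈ 4.123
|v| = √(1² + 1² + 0²) = √2 ≈ 1.414
cos θ = (u·v)/(|u||v|) = 5/(4.123·1.414) ≈ 0.8575
θ = arccos(0.8575) ≈ 30.96°

30.96°


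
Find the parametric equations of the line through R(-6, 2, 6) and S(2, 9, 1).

Direction vector d = S - R = (2 + 6, 9 - 2, 1 - 6) = (8, 7, -5)
Parametric form r = R + t·d:
x = -6 + 8t, y = 2 + 7t, z = 6 - 5t

x = -6 + 8t, y = 2 + 7t, z = 6 - 5t


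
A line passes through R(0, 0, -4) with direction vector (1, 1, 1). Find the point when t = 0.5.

P(t) = R + t·d
  = (0 + 1·0.5, 0 + 1·0.5, -4 + 1·0.5)
  = (0 + 0.5, 0 + 0.5, -4 + 0.5)
  = (0.5, 0.5, -3.5)

(0.5, 0.5, -3.5)


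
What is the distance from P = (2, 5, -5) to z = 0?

distance = |a·x₀ + b·y₀ + c·z₀ - d| / √(a² + b² + c²)
  = |0·2 + 0·5 + 1·(-5) - 0| / √(0² + 0² + 1²)
  = |0 + 0 - 5 + 0| / √(0 + 0 + 1)
  = |-5| / √1
  = 5 / 1
  ≈ 5

5


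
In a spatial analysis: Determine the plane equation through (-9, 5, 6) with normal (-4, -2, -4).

The plane through P with normal n = (a, b, c) satisfies n·(r - P) = 0,
i.e. ax + by + cz = a·x₀ + b·y₀ + c·z₀.
d = (-4)·(-9) + (-2)·5 + (-4)·6
  = 36 - 10 - 24
  = 2
Equation: -4x - 2y - 4z = 2

-4x - 2y - 4z = 2


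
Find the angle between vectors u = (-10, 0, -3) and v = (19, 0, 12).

u·v = (-10)·19 + 0·0 + (-3)·12 = -190 + 0 - 36 = -226
|u| = √((-10)² + 0² + (-3)²) = √109 ≈ 10.44
|v| = √(19² + 0² + 12²) = √505 ≈ 22.47
cos θ = (u·v)/(|u||v|) = -226/(10.44·22.47) ≈ -0.9633
θ = arccos(-0.9633) ≈ 164.4°

164.4°


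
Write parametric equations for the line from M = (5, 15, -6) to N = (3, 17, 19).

Direction vector d = N - M = (3 - 5, 17 - 15, 19 + 6) = (-2, 2, 25)
Parametric form r = M + t·d:
x = 5 - 2t, y = 15 + 2t, z = -6 + 25t

x = 5 - 2t, y = 15 + 2t, z = -6 + 25t


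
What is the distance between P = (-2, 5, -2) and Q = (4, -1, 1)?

d = √[(x₂-x₁)² + (y₂-y₁)² + (z₂-z₁)²]
  = √[6² + (-6)² + 3²]
  = √[36 + 36 + 9]
  = √81
  ≈ 9

9


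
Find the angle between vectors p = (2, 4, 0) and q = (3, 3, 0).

p·q = 2·3 + 4·3 + 0·0 = 6 + 12 + 0 = 18
|p| = √(2² + 4² + 0²) = √20 ≈ 4.472
|q| = √(3² + 3² + 0²) = √18 ≈ 4.243
cos θ = (p·q)/(|p||q|) = 18/(4.472·4.243) ≈ 0.9487
θ = arccos(0.9487) ≈ 18.43°

18.43°


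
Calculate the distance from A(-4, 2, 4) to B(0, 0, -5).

d = √[(x₂-x₁)² + (y₂-y₁)² + (z₂-z₁)²]
  = √[4² + (-2)² + (-9)²]
  = √[16 + 4 + 81]
  = √101
  ≈ 10.05

10.05


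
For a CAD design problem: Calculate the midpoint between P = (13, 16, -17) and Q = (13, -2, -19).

M = ((x₁+x₂)/2, (y₁+y₂)/2, (z₁+z₂)/2)
  = ((13 + 13)/2, (16 - 2)/2, (-17 - 19)/2)
  = (26/2, 14/2, -36/2)
  = (13, 7, -18)

(13, 7, -18)


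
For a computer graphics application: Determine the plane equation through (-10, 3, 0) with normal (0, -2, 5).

The plane through P with normal n = (a, b, c) satisfies n·(r - P) = 0,
i.e. ax + by + cz = a·x₀ + b·y₀ + c·z₀.
d = 0·(-10) + (-2)·3 + 5·0
  = 0 - 6 + 0
  = -6
Equation: -2y + 5z = -6

-2y + 5z = -6


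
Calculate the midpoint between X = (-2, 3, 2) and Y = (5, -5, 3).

M = ((x₁+x₂)/2, (y₁+y₂)/2, (z₁+z₂)/2)
  = ((-2 + 5)/2, (3 - 5)/2, (2 + 3)/2)
  = (3/2, -2/2, 5/2)
  = (1.5, -1, 2.5)

(1.5, -1, 2.5)


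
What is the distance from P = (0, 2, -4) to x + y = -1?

distance = |a·x₀ + b·y₀ + c·z₀ - d| / √(a² + b² + c²)
  = |1·0 + 1·2 + 0·(-4) - (-1)| / √(1² + 1² + 0²)
  = |0 + 2 + 0 + 1| / √(1 + 1 + 0)
  = |3| / √2
  = 3 / 1.414
  ≈ 2.121

2.121


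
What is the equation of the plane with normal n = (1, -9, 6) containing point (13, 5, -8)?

The plane through P with normal n = (a, b, c) satisfies n·(r - P) = 0,
i.e. ax + by + cz = a·x₀ + b·y₀ + c·z₀.
d = 1·13 + (-9)·5 + 6·(-8)
  = 13 - 45 - 48
  = -80
Equation: x - 9y + 6z = -80

x - 9y + 6z = -80


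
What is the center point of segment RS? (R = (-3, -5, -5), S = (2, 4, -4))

M = ((x₁+x₂)/2, (y₁+y₂)/2, (z₁+z₂)/2)
  = ((-3 + 2)/2, (-5 + 4)/2, (-5 - 4)/2)
  = (-1/2, -1/2, -9/2)
  = (-0.5, -0.5, -4.5)

(-0.5, -0.5, -4.5)


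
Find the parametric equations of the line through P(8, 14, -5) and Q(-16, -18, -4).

Direction vector d = Q - P = (-16 - 8, -18 - 14, -4 + 5) = (-24, -32, 1)
Parametric form r = P + t·d:
x = 8 - 24t, y = 14 - 32t, z = -5 + t

x = 8 - 24t, y = 14 - 32t, z = -5 + t


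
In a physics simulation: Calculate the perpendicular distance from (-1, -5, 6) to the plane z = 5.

distance = |a·x₀ + b·y₀ + c·z₀ - d| / √(a² + b² + c²)
  = |0·(-1) + 0·(-5) + 1·6 - 5| / √(0² + 0² + 1²)
  = |0 + 0 + 6 - 5| / √(0 + 0 + 1)
  = |1| / √1
  = 1 / 1
  ≈ 1

1


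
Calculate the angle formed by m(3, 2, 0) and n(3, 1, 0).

m·n = 3·3 + 2·1 + 0·0 = 9 + 2 + 0 = 11
|m| = √(3² + 2² + 0²) = √13 ≈ 3.606
|n| = √(3² + 1² + 0²) = √10 ≈ 3.162
cos θ = (m·n)/(|m||n|) = 11/(3.606·3.162) ≈ 0.9648
θ = arccos(0.9648) ≈ 15.26°

15.26°


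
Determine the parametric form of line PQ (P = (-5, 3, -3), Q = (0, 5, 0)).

Direction vector d = Q - P = (0 + 5, 5 - 3, 0 + 3) = (5, 2, 3)
Parametric form r = P + t·d:
x = -5 + 5t, y = 3 + 2t, z = -3 + 3t

x = -5 + 5t, y = 3 + 2t, z = -3 + 3t


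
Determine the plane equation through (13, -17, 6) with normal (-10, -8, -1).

The plane through P with normal n = (a, b, c) satisfies n·(r - P) = 0,
i.e. ax + by + cz = a·x₀ + b·y₀ + c·z₀.
d = (-10)·13 + (-8)·(-17) + (-1)·6
  = -130 + 136 - 6
  = 0
Equation: -10x - 8y - z = 0

-10x - 8y - z = 0


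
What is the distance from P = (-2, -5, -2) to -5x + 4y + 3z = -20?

distance = |a·x₀ + b·y₀ + c·z₀ - d| / √(a² + b² + c²)
  = |(-5)·(-2) + 4·(-5) + 3·(-2) - (-20)| / √((-5)² + 4² + 3²)
  = |10 - 20 - 6 + 20| / √(25 + 16 + 9)
  = |4| / √50
  = 4 / 7.071
  ≈ 0.5657

0.5657


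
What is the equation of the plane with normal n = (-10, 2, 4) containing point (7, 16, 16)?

The plane through P with normal n = (a, b, c) satisfies n·(r - P) = 0,
i.e. ax + by + cz = a·x₀ + b·y₀ + c·z₀.
d = (-10)·7 + 2·16 + 4·16
  = -70 + 32 + 64
  = 26
Equation: -10x + 2y + 4z = 26

-10x + 2y + 4z = 26


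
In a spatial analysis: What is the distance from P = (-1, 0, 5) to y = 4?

distance = |a·x₀ + b·y₀ + c·z₀ - d| / √(a² + b² + c²)
  = |0·(-1) + 1·0 + 0·5 - 4| / √(0² + 1² + 0²)
  = |0 + 0 + 0 - 4| / √(0 + 1 + 0)
  = |-4| / √1
  = 4 / 1
  ≈ 4

4


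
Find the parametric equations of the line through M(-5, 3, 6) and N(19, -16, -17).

Direction vector d = N - M = (19 + 5, -16 - 3, -17 - 6) = (24, -19, -23)
Parametric form r = M + t·d:
x = -5 + 24t, y = 3 - 19t, z = 6 - 23t

x = -5 + 24t, y = 3 - 19t, z = 6 - 23t


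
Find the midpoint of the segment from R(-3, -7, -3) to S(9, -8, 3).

M = ((x₁+x₂)/2, (y₁+y₂)/2, (z₁+z₂)/2)
  = ((-3 + 9)/2, (-7 - 8)/2, (-3 + 3)/2)
  = (6/2, -15/2, 0/2)
  = (3, -7.5, 0)

(3, -7.5, 0)


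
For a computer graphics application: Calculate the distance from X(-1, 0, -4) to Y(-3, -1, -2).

d = √[(x₂-x₁)² + (y₂-y₁)² + (z₂-z₁)²]
  = √[(-2)² + (-1)² + 2²]
  = √[4 + 1 + 4]
  = √9
  ≈ 3

3


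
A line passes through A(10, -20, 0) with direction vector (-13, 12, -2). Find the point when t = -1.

P(t) = A + t·d
  = (10 + (-13)·(-1), -20 + 12·(-1), 0 + (-2)·(-1))
  = (10 + 13, -20 - 12, 0 + 2)
  = (23, -32, 2)

(23, -32, 2)


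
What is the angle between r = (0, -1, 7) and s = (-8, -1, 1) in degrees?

r·s = 0·(-8) + (-1)·(-1) + 7·1 = 0 + 1 + 7 = 8
|r| = √(0² + (-1)² + 7²) = √50 ≈ 7.071
|s| = √((-8)² + (-1)² + 1²) = √66 ≈ 8.124
cos θ = (r·s)/(|r||s|) = 8/(7.071·8.124) ≈ 0.1393
θ = arccos(0.1393) ≈ 81.99°

81.99°


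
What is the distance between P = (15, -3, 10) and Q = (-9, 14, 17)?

d = √[(x₂-x₁)² + (y₂-y₁)² + (z₂-z₁)²]
  = √[(-24)² + 17² + 7²]
  = √[576 + 289 + 49]
  = √914
  ≈ 30.23

30.23


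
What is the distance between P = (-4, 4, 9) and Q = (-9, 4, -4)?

d = √[(x₂-x₁)² + (y₂-y₁)² + (z₂-z₁)²]
  = √[(-5)² + 0² + (-13)²]
  = √[25 + 0 + 169]
  = √194
  ≈ 13.93

13.93


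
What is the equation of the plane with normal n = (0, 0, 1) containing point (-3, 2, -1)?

The plane through P with normal n = (a, b, c) satisfies n·(r - P) = 0,
i.e. ax + by + cz = a·x₀ + b·y₀ + c·z₀.
d = 0·(-3) + 0·2 + 1·(-1)
  = 0 + 0 - 1
  = -1
Equation: z = -1

z = -1


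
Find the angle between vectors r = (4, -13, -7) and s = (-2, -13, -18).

r·s = 4·(-2) + (-13)·(-13) + (-7)·(-18) = -8 + 169 + 126 = 287
|r| = √(4² + (-13)² + (-7)²) = √234 ≈ 15.3
|s| = √((-2)² + (-13)² + (-18)²) = √497 ≈ 22.29
cos θ = (r·s)/(|r||s|) = 287/(15.3·22.29) ≈ 0.8416
θ = arccos(0.8416) ≈ 32.69°

32.69°


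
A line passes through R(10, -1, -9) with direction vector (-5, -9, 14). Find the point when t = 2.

P(t) = R + t·d
  = (10 + (-5)·2, -1 + (-9)·2, -9 + 14·2)
  = (10 - 10, -1 - 18, -9 + 28)
  = (0, -19, 19)

(0, -19, 19)


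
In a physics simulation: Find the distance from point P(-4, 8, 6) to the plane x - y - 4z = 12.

distance = |a·x₀ + b·y₀ + c·z₀ - d| / √(a² + b² + c²)
  = |1·(-4) + (-1)·8 + (-4)·6 - 12| / √(1² + (-1)² + (-4)²)
  = |-4 - 8 - 24 - 12| / √(1 + 1 + 16)
  = |-48| / √18
  = 48 / 4.243
  ≈ 11.31

11.31


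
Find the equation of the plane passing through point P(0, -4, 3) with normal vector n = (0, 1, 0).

The plane through P with normal n = (a, b, c) satisfies n·(r - P) = 0,
i.e. ax + by + cz = a·x₀ + b·y₀ + c·z₀.
d = 0·0 + 1·(-4) + 0·3
  = 0 - 4 + 0
  = -4
Equation: y = -4

y = -4


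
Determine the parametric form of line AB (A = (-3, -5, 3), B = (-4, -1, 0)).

Direction vector d = B - A = (-4 + 3, -1 + 5, 0 - 3) = (-1, 4, -3)
Parametric form r = A + t·d:
x = -3 - t, y = -5 + 4t, z = 3 - 3t

x = -3 - t, y = -5 + 4t, z = 3 - 3t


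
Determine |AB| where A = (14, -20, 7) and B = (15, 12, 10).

d = √[(x₂-x₁)² + (y₂-y₁)² + (z₂-z₁)²]
  = √[1² + 32² + 3²]
  = √[1 + 1024 + 9]
  = √1034
  ≈ 32.16

32.16


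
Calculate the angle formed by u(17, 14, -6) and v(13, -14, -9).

u·v = 17·13 + 14·(-14) + (-6)·(-9) = 221 - 196 + 54 = 79
|u| = √(17² + 14² + (-6)²) = √521 ≈ 22.83
|v| = √(13² + (-14)² + (-9)²) = √446 ≈ 21.12
cos θ = (u·v)/(|u||v|) = 79/(22.83·21.12) ≈ 0.1639
θ = arccos(0.1639) ≈ 80.57°

80.57°


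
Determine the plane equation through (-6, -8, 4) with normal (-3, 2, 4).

The plane through P with normal n = (a, b, c) satisfies n·(r - P) = 0,
i.e. ax + by + cz = a·x₀ + b·y₀ + c·z₀.
d = (-3)·(-6) + 2·(-8) + 4·4
  = 18 - 16 + 16
  = 18
Equation: -3x + 2y + 4z = 18

-3x + 2y + 4z = 18


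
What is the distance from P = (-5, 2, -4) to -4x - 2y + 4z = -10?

distance = |a·x₀ + b·y₀ + c·z₀ - d| / √(a² + b² + c²)
  = |(-4)·(-5) + (-2)·2 + 4·(-4) - (-10)| / √((-4)² + (-2)² + 4²)
  = |20 - 4 - 16 + 10| / √(16 + 4 + 16)
  = |10| / √36
  = 10 / 6
  ≈ 1.667

1.667


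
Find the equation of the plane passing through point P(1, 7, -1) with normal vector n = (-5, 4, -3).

The plane through P with normal n = (a, b, c) satisfies n·(r - P) = 0,
i.e. ax + by + cz = a·x₀ + b·y₀ + c·z₀.
d = (-5)·1 + 4·7 + (-3)·(-1)
  = -5 + 28 + 3
  = 26
Equation: -5x + 4y - 3z = 26

-5x + 4y - 3z = 26


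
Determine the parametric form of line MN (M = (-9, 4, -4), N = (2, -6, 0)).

Direction vector d = N - M = (2 + 9, -6 - 4, 0 + 4) = (11, -10, 4)
Parametric form r = M + t·d:
x = -9 + 11t, y = 4 - 10t, z = -4 + 4t

x = -9 + 11t, y = 4 - 10t, z = -4 + 4t


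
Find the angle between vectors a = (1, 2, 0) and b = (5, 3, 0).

a·b = 1·5 + 2·3 + 0·0 = 5 + 6 + 0 = 11
|a| = √(1² + 2² + 0²) = √5 ≈ 2.236
|b| = √(5² + 3² + 0²) = √34 ≈ 5.831
cos θ = (a·b)/(|a||b|) = 11/(2.236·5.831) ≈ 0.8437
θ = arccos(0.8437) ≈ 32.47°

32.47°


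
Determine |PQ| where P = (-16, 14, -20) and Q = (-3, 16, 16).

d = √[(x₂-x₁)² + (y₂-y₁)² + (z₂-z₁)²]
  = √[13² + 2² + 36²]
  = √[169 + 4 + 1296]
  = √1469
  ≈ 38.33

38.33


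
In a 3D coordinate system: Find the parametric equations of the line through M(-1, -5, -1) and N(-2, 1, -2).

Direction vector d = N - M = (-2 + 1, 1 + 5, -2 + 1) = (-1, 6, -1)
Parametric form r = M + t·d:
x = -1 - t, y = -5 + 6t, z = -1 - t

x = -1 - t, y = -5 + 6t, z = -1 - t


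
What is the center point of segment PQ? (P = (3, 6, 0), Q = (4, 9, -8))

M = ((x₁+x₂)/2, (y₁+y₂)/2, (z₁+z₂)/2)
  = ((3 + 4)/2, (6 + 9)/2, (0 - 8)/2)
  = (7/2, 15/2, -8/2)
  = (3.5, 7.5, -4)

(3.5, 7.5, -4)


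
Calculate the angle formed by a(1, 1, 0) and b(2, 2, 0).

a·b = 1·2 + 1·2 + 0·0 = 2 + 2 + 0 = 4
|a| = √(1² + 1² + 0²) = √2 ≈ 1.414
|b| = √(2² + 2² + 0²) = √8 ≈ 2.828
cos θ = (a·b)/(|a||b|) = 4/(1.414·2.828) ≈ 1
θ = arccos(1) ≈ 0°

0°


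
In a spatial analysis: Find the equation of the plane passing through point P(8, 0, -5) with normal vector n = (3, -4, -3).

The plane through P with normal n = (a, b, c) satisfies n·(r - P) = 0,
i.e. ax + by + cz = a·x₀ + b·y₀ + c·z₀.
d = 3·8 + (-4)·0 + (-3)·(-5)
  = 24 + 0 + 15
  = 39
Equation: 3x - 4y - 3z = 39

3x - 4y - 3z = 39


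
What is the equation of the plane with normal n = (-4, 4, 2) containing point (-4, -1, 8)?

The plane through P with normal n = (a, b, c) satisfies n·(r - P) = 0,
i.e. ax + by + cz = a·x₀ + b·y₀ + c·z₀.
d = (-4)·(-4) + 4·(-1) + 2·8
  = 16 - 4 + 16
  = 28
Equation: -4x + 4y + 2z = 28

-4x + 4y + 2z = 28


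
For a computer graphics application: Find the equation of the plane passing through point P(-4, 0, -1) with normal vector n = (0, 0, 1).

The plane through P with normal n = (a, b, c) satisfies n·(r - P) = 0,
i.e. ax + by + cz = a·x₀ + b·y₀ + c·z₀.
d = 0·(-4) + 0·0 + 1·(-1)
  = 0 + 0 - 1
  = -1
Equation: z = -1

z = -1


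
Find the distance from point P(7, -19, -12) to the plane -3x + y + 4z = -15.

distance = |a·x₀ + b·y₀ + c·z₀ - d| / √(a² + b² + c²)
  = |(-3)·7 + 1·(-19) + 4·(-12) - (-15)| / √((-3)² + 1² + 4²)
  = |-21 - 19 - 48 + 15| / √(9 + 1 + 16)
  = |-73| / √26
  = 73 / 5.099
  ≈ 14.32

14.32


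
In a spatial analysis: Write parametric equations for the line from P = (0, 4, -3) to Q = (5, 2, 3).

Direction vector d = Q - P = (5 + 0, 2 - 4, 3 + 3) = (5, -2, 6)
Parametric form r = P + t·d:
x = 0 + 5t, y = 4 - 2t, z = -3 + 6t

x = 0 + 5t, y = 4 - 2t, z = -3 + 6t


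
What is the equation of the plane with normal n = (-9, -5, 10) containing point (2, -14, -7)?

The plane through P with normal n = (a, b, c) satisfies n·(r - P) = 0,
i.e. ax + by + cz = a·x₀ + b·y₀ + c·z₀.
d = (-9)·2 + (-5)·(-14) + 10·(-7)
  = -18 + 70 - 70
  = -18
Equation: -9x - 5y + 10z = -18

-9x - 5y + 10z = -18


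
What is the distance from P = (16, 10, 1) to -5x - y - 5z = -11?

distance = |a·x₀ + b·y₀ + c·z₀ - d| / √(a² + b² + c²)
  = |(-5)·16 + (-1)·10 + (-5)·1 - (-11)| / √((-5)² + (-1)² + (-5)²)
  = |-80 - 10 - 5 + 11| / √(25 + 1 + 25)
  = |-84| / √51
  = 84 / 7.141
  ≈ 11.76

11.76


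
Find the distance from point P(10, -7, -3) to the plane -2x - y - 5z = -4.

distance = |a·x₀ + b·y₀ + c·z₀ - d| / √(a² + b² + c²)
  = |(-2)·10 + (-1)·(-7) + (-5)·(-3) - (-4)| / √((-2)² + (-1)² + (-5)²)
  = |-20 + 7 + 15 + 4| / √(4 + 1 + 25)
  = |6| / √30
  = 6 / 5.477
  ≈ 1.095

1.095


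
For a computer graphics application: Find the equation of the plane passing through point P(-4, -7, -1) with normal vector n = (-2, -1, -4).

The plane through P with normal n = (a, b, c) satisfies n·(r - P) = 0,
i.e. ax + by + cz = a·x₀ + b·y₀ + c·z₀.
d = (-2)·(-4) + (-1)·(-7) + (-4)·(-1)
  = 8 + 7 + 4
  = 19
Equation: -2x - y - 4z = 19

-2x - y - 4z = 19


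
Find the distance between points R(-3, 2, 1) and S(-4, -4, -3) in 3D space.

d = √[(x₂-x₁)² + (y₂-y₁)² + (z₂-z₁)²]
  = √[(-1)² + (-6)² + (-4)²]
  = √[1 + 36 + 16]
  = √53
  ≈ 7.28

7.28


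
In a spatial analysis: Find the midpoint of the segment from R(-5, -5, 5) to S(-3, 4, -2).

M = ((x₁+x₂)/2, (y₁+y₂)/2, (z₁+z₂)/2)
  = ((-5 - 3)/2, (-5 + 4)/2, (5 - 2)/2)
  = (-8/2, -1/2, 3/2)
  = (-4, -0.5, 1.5)

(-4, -0.5, 1.5)


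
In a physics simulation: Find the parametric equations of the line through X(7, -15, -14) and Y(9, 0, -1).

Direction vector d = Y - X = (9 - 7, 0 + 15, -1 + 14) = (2, 15, 13)
Parametric form r = X + t·d:
x = 7 + 2t, y = -15 + 15t, z = -14 + 13t

x = 7 + 2t, y = -15 + 15t, z = -14 + 13t


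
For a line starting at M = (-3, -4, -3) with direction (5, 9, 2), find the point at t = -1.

P(t) = M + t·d
  = (-3 + 5·(-1), -4 + 9·(-1), -3 + 2·(-1))
  = (-3 - 5, -4 - 9, -3 - 2)
  = (-8, -13, -5)

(-8, -13, -5)


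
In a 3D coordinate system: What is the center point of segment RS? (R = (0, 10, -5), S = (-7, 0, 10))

M = ((x₁+x₂)/2, (y₁+y₂)/2, (z₁+z₂)/2)
  = ((0 - 7)/2, (10 + 0)/2, (-5 + 10)/2)
  = (-7/2, 10/2, 5/2)
  = (-3.5, 5, 2.5)

(-3.5, 5, 2.5)


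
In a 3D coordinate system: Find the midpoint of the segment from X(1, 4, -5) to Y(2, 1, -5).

M = ((x₁+x₂)/2, (y₁+y₂)/2, (z₁+z₂)/2)
  = ((1 + 2)/2, (4 + 1)/2, (-5 - 5)/2)
  = (3/2, 5/2, -10/2)
  = (1.5, 2.5, -5)

(1.5, 2.5, -5)


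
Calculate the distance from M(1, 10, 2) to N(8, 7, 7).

d = √[(x₂-x₁)² + (y₂-y₁)² + (z₂-z₁)²]
  = √[7² + (-3)² + 5²]
  = √[49 + 9 + 25]
  = √83
  ≈ 9.11

9.11


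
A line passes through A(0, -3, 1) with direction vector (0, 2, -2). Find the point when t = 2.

P(t) = A + t·d
  = (0 + 0·2, -3 + 2·2, 1 + (-2)·2)
  = (0 + 0, -3 + 4, 1 - 4)
  = (0, 1, -3)

(0, 1, -3)
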